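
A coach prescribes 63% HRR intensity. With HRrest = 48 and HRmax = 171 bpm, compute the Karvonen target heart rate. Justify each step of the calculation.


Target = HRrest + pct*(HRmax - HRrest)
Heart rate reserve = HRmax - HRrest = 171 - 48 = 123 bpm
Fraction = 63% = 0.63
Target = 48 + 0.63 * 123
Target = 48 + 77.49 = 125.49 bpm

125.49 bpm


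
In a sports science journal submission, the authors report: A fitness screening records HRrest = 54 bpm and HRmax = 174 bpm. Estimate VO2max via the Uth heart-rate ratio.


VO2max = 15.3 * HRmax / HRrest
VO2max = 15.3 * 174 / 54
VO2max = 2662.2 / 54 = 49.3 mL/kg/min

49.3 mL/kg/min


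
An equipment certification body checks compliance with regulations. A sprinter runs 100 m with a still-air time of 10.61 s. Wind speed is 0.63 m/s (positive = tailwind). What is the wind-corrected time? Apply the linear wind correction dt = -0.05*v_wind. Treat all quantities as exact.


dt = -0.05 * v_wind = -0.05 * 0.63 = -0.0315 s
t_corrected = t_still + dt = 10.61 + (-0.0315)
t_corrected = 10.5785 s

10.5785 s


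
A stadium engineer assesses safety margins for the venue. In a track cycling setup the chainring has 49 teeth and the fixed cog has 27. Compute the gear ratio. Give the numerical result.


GR = front_teeth / rear_teeth
GR = 49 / 27
GR = 1.8148

1.8148


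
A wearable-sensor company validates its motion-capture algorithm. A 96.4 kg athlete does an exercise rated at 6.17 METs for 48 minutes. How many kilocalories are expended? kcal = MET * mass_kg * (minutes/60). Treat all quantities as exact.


kcal = MET * mass * time_hr
Convert time: 48 min = 0.8 hr
kcal = 6.17 * 96.4 * 0.8
kcal = 475.8304 kcal

475.8304 kcal


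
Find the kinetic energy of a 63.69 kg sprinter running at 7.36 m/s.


KE = 0.5 * m * v^2
KE = 0.5 * 63.69 * 7.36^2
KE = 0.5 * 63.69 * 54.1696 = 1725.0309 J

1725.0309 J


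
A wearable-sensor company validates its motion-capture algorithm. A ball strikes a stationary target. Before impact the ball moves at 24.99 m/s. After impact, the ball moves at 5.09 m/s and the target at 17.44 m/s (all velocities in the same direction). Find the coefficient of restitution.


e = (v2_after - v1_after) / (v1_before - v2_before)
Numerator = 17.44 - 5.09 = 12.35
Denominator = 24.99 - 0 = 24.99
e = 12.35 / 24.99 = 0.4942

0.4942


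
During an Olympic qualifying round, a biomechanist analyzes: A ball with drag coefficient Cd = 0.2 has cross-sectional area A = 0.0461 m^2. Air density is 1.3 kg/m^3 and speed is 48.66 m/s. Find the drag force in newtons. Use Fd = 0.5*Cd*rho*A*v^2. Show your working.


Fd = 0.5 * Cd * rho * A * v^2
Fd = 0.5 * 0.2 * 1.3 * 0.0461 * 48.66^2
v^2 = 2367.7956
Fd = 0.5 * 0.2 * 1.3 * 0.0461 * 2367.7956 = 14.1902 N

14.1902 N


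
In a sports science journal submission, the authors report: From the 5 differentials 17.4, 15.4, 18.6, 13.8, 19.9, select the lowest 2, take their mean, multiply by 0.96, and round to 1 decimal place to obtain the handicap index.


All differentials: 17.4, 15.4, 18.6, 13.8, 19.9
Sorted: 13.8, 15.4, 17.4, 18.6, 19.9
Best 2: 13.8, 15.4
Average of best = 29.2 / 2 = 14.6
Raw index = 14.6 * 0.96 = 14.016
Handicap index = round(14.016, 1) = 14.0

14.0


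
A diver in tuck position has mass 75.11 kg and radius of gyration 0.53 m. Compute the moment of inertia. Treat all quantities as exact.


I = m * k^2
I = 75.11 * 0.53^2
I = 75.11 * 0.2809 = 21.0984 kg*m^2

21.0984 kg*m^2


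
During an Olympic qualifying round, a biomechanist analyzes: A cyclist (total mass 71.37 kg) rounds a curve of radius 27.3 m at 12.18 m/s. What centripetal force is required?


Fc = m * v^2 / r
v^2 = 12.18^2 = 148.3524
Fc = 71.37 * 148.3524 / 27.3
Fc = 10587.9108 / 27.3 = 387.8356 N

387.8356 N


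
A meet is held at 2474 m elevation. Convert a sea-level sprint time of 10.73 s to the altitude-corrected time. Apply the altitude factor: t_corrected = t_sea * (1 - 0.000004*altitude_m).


Correction factor = 1 - 0.000004 * 2474 = 0.990104
t_corrected = t_sea * factor = 10.73 * 0.990104
t_corrected = 10.6238 s

10.6238 s


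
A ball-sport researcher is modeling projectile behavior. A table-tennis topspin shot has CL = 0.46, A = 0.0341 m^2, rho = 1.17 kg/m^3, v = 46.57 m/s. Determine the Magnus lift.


FM = 0.5 * CL * rho * A * v^2
FM = 0.5 * 0.46 * 1.17 * 0.0341 * 46.57^2
v^2 = 2168.7649
FM = 0.5 * 0.46 * 1.17 * 0.0341 * 2168.7649 = 19.9013 N

19.9013 N


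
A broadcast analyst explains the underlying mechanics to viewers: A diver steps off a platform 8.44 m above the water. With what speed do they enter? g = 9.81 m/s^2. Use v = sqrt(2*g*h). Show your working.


v = sqrt(2 * g * h)
v = sqrt(2 * 9.81 * 8.44)
v = sqrt(165.5928) = 12.8683 m/s

12.8683 m/s


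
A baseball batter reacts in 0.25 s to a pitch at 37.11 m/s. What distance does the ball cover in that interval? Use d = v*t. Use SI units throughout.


d = v * t
d = 37.11 * 0.25
d = 9.2775 m

9.2775 m


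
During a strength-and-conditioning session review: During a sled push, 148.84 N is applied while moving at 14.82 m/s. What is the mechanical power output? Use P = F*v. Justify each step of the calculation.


P = F * v
P = 148.84 * 14.82
P = 2205.8088 W

2205.8088 W


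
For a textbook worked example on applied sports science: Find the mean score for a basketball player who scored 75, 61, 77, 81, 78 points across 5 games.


Average = sum / n
Sum = 372
Average = 372 / 5 = 74.4

74.4


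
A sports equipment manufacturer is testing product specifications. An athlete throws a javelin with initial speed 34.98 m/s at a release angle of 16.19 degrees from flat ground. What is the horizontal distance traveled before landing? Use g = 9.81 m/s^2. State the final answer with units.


R = v^2 * sin(2*theta) / g
Convert angle to radians: theta = 16.19 deg = 0.2826 rad
sin(2*theta) = sin(0.5651) = 0.5355
R = 34.98^2 * 0.5355 / 9.81
R = 1223.6004 * 0.5355 / 9.81 = 66.7969 m

66.7969 m


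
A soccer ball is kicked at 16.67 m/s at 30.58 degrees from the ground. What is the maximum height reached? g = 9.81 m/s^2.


H = (v*sin(theta))^2 / (2*g)
vy = v*sin(theta) = 16.67 * sin(30.58 deg) = 8.4807 m/s
H = vy^2 / (2*g) = 71.9225 / (2*9.81)
H = 71.9225 / 19.62 = 3.6658 m

3.6658 m


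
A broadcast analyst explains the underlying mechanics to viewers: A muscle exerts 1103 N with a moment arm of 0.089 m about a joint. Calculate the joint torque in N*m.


tau = F * d
tau = 1103 * 0.089
tau = 98.167 N*m

98.167 N*m


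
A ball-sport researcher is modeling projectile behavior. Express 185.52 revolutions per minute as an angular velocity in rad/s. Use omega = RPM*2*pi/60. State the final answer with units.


omega = RPM * 2 * pi / 60
omega = 185.52 * 2 * 3.14159 / 60
omega = 1165.6565 / 60 = 19.4276 rad/s

19.4276 rad/s


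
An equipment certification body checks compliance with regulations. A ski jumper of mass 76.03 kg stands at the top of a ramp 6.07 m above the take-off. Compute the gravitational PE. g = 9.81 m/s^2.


PE = m * g * h
PE = 76.03 * 9.81 * 6.07
PE = 745.8543 * 6.07 = 4527.3356 J

4527.3356 J


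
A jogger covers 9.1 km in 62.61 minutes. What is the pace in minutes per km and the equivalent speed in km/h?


Pace = time / distance = 62.61 min / 9.1 km = 6.8802 min/km
Speed = distance / time_in_hours = 9.1 / 1.0435 hr
Speed = 8.7207 km/h

6.8802 min/km, 8.7207 km/h


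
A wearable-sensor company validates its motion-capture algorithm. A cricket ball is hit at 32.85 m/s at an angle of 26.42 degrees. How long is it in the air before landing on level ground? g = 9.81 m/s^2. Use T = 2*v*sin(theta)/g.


T = 2*v*sin(theta)/g
sin(theta) = sin(26.42 deg) = 0.4449
T = 2*32.85*0.4449 / 9.81
T = 29.2331 / 9.81 = 2.9799 s

2.9799 s


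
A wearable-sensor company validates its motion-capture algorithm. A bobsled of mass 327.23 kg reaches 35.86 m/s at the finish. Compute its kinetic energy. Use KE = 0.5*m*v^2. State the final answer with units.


KE = 0.5 * m * v^2
KE = 0.5 * 327.23 * 35.86^2
KE = 0.5 * 327.23 * 1285.9396 = 210399.0077 J

210399.0077 J


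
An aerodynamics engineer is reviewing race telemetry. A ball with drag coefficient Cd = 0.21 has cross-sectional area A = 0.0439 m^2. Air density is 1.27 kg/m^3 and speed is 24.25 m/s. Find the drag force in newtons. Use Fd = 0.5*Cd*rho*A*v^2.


Fd = 0.5 * Cd * rho * A * v^2
Fd = 0.5 * 0.21 * 1.27 * 0.0439 * 24.25^2
v^2 = 588.0625
Fd = 0.5 * 0.21 * 1.27 * 0.0439 * 588.0625 = 3.4426 N

3.4426 N


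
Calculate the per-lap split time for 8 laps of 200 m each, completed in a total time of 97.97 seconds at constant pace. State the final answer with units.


Split time = total_time / n_laps = 97.97 / 8
Split time = 12.2462 s per lap

12.2462 s


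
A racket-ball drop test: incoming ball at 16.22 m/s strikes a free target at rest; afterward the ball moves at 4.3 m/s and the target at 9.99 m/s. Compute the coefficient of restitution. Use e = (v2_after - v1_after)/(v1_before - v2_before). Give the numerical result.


e = (v2_after - v1_after) / (v1_before - v2_before)
Numerator = 9.99 - 4.3 = 5.69
Denominator = 16.22 - 0 = 16.22
e = 5.69 / 16.22 = 0.3508

0.3508


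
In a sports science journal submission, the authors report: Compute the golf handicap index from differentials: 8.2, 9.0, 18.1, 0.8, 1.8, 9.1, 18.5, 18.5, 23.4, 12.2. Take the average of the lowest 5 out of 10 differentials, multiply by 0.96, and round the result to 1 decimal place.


All differentials: 8.2, 9.0, 18.1, 0.8, 1.8, 9.1, 18.5, 18.5, 23.4, 12.2
Sorted: 0.8, 1.8, 8.2, 9.0, 9.1, 12.2, 18.1, 18.5, 18.5, 23.4
Best 5: 0.8, 1.8, 8.2, 9.0, 9.1
Average of best = 28.9 / 5 = 5.78
Raw index = 5.78 * 0.96 = 5.5488
Handicap index = round(5.5488, 1) = 5.5

5.5


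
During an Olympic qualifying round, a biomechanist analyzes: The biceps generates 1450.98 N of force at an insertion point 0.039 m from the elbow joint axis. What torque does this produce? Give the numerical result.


tau = F * d
tau = 1450.98 * 0.039
tau = 56.5882 N*m

56.5882 N*m


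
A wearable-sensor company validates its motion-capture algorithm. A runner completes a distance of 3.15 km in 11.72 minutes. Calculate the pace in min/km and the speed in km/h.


Pace = time / distance = 11.72 min / 3.15 km = 3.7206 min/km
Speed = distance / time_in_hours = 3.15 / 0.1953 hr
Speed = 16.1263 km/h

3.7206 min/km, 16.1263 km/h


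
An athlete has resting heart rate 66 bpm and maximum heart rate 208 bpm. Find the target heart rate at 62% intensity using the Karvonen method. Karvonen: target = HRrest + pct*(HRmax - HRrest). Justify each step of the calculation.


Target = HRrest + pct*(HRmax - HRrest)
Heart rate reserve = HRmax - HRrest = 208 - 66 = 142 bpm
Fraction = 62% = 0.62
Target = 66 + 0.62 * 142
Target = 66 + 88.04 = 154.04 bpm

154.04 bpm


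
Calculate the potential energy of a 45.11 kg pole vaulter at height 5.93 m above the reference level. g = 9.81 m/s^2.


PE = m * g * h
PE = 45.11 * 9.81 * 5.93
PE = 442.5291 * 5.93 = 2624.1976 J

2624.1976 J


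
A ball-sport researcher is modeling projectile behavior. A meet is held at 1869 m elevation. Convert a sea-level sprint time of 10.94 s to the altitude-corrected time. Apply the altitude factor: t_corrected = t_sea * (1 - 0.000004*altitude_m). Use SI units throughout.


Correction factor = 1 - 0.000004 * 1869 = 0.992524
t_corrected = t_sea * factor = 10.94 * 0.992524
t_corrected = 10.8582 s

10.8582 s


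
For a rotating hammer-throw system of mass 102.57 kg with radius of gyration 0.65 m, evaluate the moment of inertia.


I = m * k^2
I = 102.57 * 0.65^2
I = 102.57 * 0.4225 = 43.3358 kg*m^2

43.3358 kg*m^2


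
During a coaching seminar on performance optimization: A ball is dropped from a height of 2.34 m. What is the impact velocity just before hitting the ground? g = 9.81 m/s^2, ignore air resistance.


v = sqrt(2 * g * h)
v = sqrt(2 * 9.81 * 2.34)
v = sqrt(45.9108) = 6.7758 m/s

6.7758 m/s


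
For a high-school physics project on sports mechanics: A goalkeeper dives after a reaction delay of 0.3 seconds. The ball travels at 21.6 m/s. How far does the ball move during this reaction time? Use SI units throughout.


d = v * t
d = 21.6 * 0.3
d = 6.48 m

6.48 m


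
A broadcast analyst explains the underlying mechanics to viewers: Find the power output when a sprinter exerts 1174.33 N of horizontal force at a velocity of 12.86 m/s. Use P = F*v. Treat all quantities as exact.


P = F * v
P = 1174.33 * 12.86
P = 15101.8838 W

15101.8838 W


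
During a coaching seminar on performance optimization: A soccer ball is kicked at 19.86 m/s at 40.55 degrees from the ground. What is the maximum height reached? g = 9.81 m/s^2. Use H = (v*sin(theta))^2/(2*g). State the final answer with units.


H = (v*sin(theta))^2 / (2*g)
vy = v*sin(theta) = 19.86 * sin(40.55 deg) = 12.9112 m/s
H = vy^2 / (2*g) = 166.6994 / (2*9.81)
H = 166.6994 / 19.62 = 8.4964 m

8.4964 m


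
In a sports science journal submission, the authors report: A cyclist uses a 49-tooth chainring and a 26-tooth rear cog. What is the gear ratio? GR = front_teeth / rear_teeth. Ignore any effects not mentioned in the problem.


GR = front_teeth / rear_teeth
GR = 49 / 26
GR = 1.8846

1.8846


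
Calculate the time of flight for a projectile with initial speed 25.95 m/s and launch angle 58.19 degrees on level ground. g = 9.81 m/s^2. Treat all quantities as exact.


T = 2*v*sin(theta)/g
sin(theta) = sin(58.19 deg) = 0.8498
T = 2*25.95*0.8498 / 9.81
T = 44.1047 / 9.81 = 4.4959 s

4.4959 s


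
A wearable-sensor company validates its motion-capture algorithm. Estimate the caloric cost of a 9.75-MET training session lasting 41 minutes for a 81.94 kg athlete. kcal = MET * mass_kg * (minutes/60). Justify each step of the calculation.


kcal = MET * mass * time_hr
Convert time: 41 min = 0.6833 hr
kcal = 9.75 * 81.94 * 0.6833
kcal = 545.9253 kcal

545.9253 kcal


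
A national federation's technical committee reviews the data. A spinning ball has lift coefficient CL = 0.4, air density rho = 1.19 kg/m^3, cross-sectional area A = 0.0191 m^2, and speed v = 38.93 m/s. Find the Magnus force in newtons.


FM = 0.5 * CL * rho * A * v^2
FM = 0.5 * 0.4 * 1.19 * 0.0191 * 38.93^2
v^2 = 1515.5449
FM = 0.5 * 0.4 * 1.19 * 0.0191 * 1515.5449 = 6.8894 N

6.8894 N


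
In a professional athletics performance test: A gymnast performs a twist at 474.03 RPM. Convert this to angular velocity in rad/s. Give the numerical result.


omega = RPM * 2 * pi / 60
omega = 474.03 * 2 * 3.14159 / 60
omega = 2978.4183 / 60 = 49.6403 rad/s

49.6403 rad/s


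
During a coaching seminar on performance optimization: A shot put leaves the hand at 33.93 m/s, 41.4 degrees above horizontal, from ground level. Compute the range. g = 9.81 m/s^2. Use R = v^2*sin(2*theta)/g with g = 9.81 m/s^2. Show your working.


R = v^2 * sin(2*theta) / g
Convert angle to radians: theta = 41.4 deg = 0.7226 rad
sin(2*theta) = sin(1.4451) = 0.9921
R = 33.93^2 * 0.9921 / 9.81
R = 1151.2449 * 0.9921 / 9.81 = 116.4288 m

116.4288 m


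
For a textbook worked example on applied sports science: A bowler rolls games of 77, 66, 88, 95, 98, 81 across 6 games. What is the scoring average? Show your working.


Average = sum / n
Sum = 505
Average = 505 / 6 = 84.1667

84.1667


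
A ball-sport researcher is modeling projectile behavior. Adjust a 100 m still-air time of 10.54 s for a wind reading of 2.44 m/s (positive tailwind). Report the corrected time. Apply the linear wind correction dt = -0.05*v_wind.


dt = -0.05 * v_wind = -0.05 * 2.44 = -0.122 s
t_corrected = t_still + dt = 10.54 + (-0.122)
t_corrected = 10.418 s

10.418 s


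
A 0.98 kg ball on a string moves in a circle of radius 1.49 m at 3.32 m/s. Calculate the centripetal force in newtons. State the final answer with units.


Fc = m * v^2 / r
v^2 = 3.32^2 = 11.0224
Fc = 0.98 * 11.0224 / 1.49
Fc = 10.802 / 1.49 = 7.2496 N

7.2496 N


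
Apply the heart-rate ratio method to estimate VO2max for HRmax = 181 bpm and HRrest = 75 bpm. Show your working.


VO2max = 15.3 * HRmax / HRrest
VO2max = 15.3 * 181 / 75
VO2max = 2769.3 / 75 = 36.924 mL/kg/min

36.924 mL/kg/min


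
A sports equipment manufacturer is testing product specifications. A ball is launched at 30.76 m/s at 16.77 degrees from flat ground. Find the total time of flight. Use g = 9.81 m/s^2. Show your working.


T = 2*v*sin(theta)/g
sin(theta) = sin(16.77 deg) = 0.2885
T = 2*30.76*0.2885 / 9.81
T = 17.7504 / 9.81 = 1.8094 s

1.8094 s


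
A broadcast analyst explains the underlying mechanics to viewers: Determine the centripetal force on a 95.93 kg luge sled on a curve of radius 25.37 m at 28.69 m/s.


Fc = m * v^2 / r
v^2 = 28.69^2 = 823.1161
Fc = 95.93 * 823.1161 / 25.37
Fc = 78961.5275 / 25.37 = 3112.3976 N

3112.3976 N


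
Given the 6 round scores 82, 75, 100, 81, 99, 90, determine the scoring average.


Average = sum / n
Sum = 527
Average = 527 / 6 = 87.8333

87.8333


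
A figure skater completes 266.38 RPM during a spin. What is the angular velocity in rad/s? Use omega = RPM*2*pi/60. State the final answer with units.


omega = RPM * 2 * pi / 60
omega = 266.38 * 2 * 3.14159 / 60
omega = 1673.7149 / 60 = 27.8952 rad/s

27.8952 rad/s


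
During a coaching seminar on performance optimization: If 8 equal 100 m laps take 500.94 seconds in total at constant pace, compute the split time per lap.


Split time = total_time / n_laps = 500.94 / 8
Split time = 62.6175 s per lap

62.6175 s


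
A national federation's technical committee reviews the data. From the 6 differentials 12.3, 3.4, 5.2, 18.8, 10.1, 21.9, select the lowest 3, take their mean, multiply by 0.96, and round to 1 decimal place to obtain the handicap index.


All differentials: 12.3, 3.4, 5.2, 18.8, 10.1, 21.9
Sorted: 3.4, 5.2, 10.1, 12.3, 18.8, 21.9
Best 3: 3.4, 5.2, 10.1
Average of best = 18.7 / 3 = 6.2333
Raw index = 6.2333 * 0.96 = 5.984
Handicap index = round(5.984, 1) = 6.0

6.0


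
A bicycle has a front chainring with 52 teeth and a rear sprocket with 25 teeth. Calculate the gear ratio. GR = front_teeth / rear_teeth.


GR = front_teeth / rear_teeth
GR = 52 / 25
GR = 2.08

2.08


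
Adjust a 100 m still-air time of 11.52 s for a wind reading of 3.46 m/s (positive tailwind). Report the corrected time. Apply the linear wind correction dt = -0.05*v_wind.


dt = -0.05 * v_wind = -0.05 * 3.46 = -0.173 s
t_corrected = t_still + dt = 11.52 + (-0.173)
t_corrected = 11.347 s

11.347 s


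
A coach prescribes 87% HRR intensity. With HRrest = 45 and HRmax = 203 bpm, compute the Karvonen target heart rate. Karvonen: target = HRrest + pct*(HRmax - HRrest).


Target = HRrest + pct*(HRmax - HRrest)
Heart rate reserve = HRmax - HRrest = 203 - 45 = 158 bpm
Fraction = 87% = 0.87
Target = 45 + 0.87 * 158
Target = 45 + 137.46 = 182.46 bpm

182.46 bpm


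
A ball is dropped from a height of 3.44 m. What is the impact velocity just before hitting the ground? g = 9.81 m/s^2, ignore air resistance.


v = sqrt(2 * g * h)
v = sqrt(2 * 9.81 * 3.44)
v = sqrt(67.4928) = 8.2154 m/s

8.2154 m/s


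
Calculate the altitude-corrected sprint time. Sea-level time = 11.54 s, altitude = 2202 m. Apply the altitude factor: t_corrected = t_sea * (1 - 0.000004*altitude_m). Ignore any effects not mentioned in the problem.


Correction factor = 1 - 0.000004 * 2202 = 0.991192
t_corrected = t_sea * factor = 11.54 * 0.991192
t_corrected = 11.4384 s

11.4384 s


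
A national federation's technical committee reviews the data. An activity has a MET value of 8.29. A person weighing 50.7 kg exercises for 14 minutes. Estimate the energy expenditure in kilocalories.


kcal = MET * mass * time_hr
Convert time: 14 min = 0.2333 hr
kcal = 8.29 * 50.7 * 0.2333
kcal = 98.0707 kcal

98.0707 kcal


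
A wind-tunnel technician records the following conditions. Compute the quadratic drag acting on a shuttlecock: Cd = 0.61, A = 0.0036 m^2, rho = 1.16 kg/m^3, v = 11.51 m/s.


Fd = 0.5 * Cd * rho * A * v^2
Fd = 0.5 * 0.61 * 1.16 * 0.0036 * 11.51^2
v^2 = 132.4801
Fd = 0.5 * 0.61 * 1.16 * 0.0036 * 132.4801 = 0.1687 N

0.1687 N


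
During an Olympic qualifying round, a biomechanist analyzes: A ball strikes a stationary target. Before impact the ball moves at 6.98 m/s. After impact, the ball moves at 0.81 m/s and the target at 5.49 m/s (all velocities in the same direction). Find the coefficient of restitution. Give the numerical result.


e = (v2_after - v1_after) / (v1_before - v2_before)
Numerator = 5.49 - 0.81 = 4.68
Denominator = 6.98 - 0 = 6.98
e = 4.68 / 6.98 = 0.6705

0.6705


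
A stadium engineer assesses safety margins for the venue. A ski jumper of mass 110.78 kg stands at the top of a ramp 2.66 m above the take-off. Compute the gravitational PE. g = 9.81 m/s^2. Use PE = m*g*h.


PE = m * g * h
PE = 110.78 * 9.81 * 2.66
PE = 1086.7518 * 2.66 = 2890.7598 J

2890.7598 J


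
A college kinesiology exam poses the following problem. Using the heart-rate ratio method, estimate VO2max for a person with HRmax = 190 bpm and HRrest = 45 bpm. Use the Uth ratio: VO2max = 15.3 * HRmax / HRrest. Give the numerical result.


VO2max = 15.3 * HRmax / HRrest
VO2max = 15.3 * 190 / 45
VO2max = 2907 / 45 = 64.6 mL/kg/min

64.6 mL/kg/min


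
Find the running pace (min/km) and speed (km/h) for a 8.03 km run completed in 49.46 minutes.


Pace = time / distance = 49.46 min / 8.03 km = 6.1594 min/km
Speed = distance / time_in_hours = 8.03 / 0.8243 hr
Speed = 9.7412 km/h

6.1594 min/km, 9.7412 km/h


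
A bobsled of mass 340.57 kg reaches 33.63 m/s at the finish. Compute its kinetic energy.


KE = 0.5 * m * v^2
KE = 0.5 * 340.57 * 33.63^2
KE = 0.5 * 340.57 * 1130.9769 = 192588.4014 J

192588.4014 J


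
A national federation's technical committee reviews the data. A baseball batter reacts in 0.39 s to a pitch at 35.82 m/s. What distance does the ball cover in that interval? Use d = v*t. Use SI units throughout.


d = v * t
d = 35.82 * 0.39
d = 13.9698 m

13.9698 m


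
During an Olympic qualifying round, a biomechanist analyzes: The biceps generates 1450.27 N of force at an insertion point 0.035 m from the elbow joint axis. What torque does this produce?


tau = F * d
tau = 1450.27 * 0.035
tau = 50.7595 N*m

50.7595 N*m


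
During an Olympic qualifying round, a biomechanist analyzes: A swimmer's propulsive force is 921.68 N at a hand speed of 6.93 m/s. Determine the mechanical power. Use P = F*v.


P = F * v
P = 921.68 * 6.93
P = 6387.2424 W

6387.2424 W


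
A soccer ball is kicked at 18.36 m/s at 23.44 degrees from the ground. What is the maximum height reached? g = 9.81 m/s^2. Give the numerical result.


H = (v*sin(theta))^2 / (2*g)
vy = v*sin(theta) = 18.36 * sin(23.44 deg) = 7.3034 m/s
H = vy^2 / (2*g) = 53.3396 / (2*9.81)
H = 53.3396 / 19.62 = 2.7186 m

2.7186 m


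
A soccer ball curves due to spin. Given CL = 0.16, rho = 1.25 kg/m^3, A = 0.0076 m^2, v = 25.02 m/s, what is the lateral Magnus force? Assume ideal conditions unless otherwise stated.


FM = 0.5 * CL * rho * A * v^2
FM = 0.5 * 0.16 * 1.25 * 0.0076 * 25.02^2
v^2 = 626.0004
FM = 0.5 * 0.16 * 1.25 * 0.0076 * 626.0004 = 0.4758 N

0.4758 N


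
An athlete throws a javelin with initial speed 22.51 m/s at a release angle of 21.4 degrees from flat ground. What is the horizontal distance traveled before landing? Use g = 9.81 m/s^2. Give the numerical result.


R = v^2 * sin(2*theta) / g
Convert angle to radians: theta = 21.4 deg = 0.3735 rad
sin(2*theta) = sin(0.747) = 0.6794
R = 22.51^2 * 0.6794 / 9.81
R = 506.7001 * 0.6794 / 9.81 = 35.0941 m

35.0941 m


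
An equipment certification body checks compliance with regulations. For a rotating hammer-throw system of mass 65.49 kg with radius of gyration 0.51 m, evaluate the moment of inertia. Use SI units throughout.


I = m * k^2
I = 65.49 * 0.51^2
I = 65.49 * 0.2601 = 17.0339 kg*m^2

17.0339 kg*m^2


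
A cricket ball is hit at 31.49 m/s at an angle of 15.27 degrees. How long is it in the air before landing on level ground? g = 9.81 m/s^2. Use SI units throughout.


T = 2*v*sin(theta)/g
sin(theta) = sin(15.27 deg) = 0.2634
T = 2*31.49*0.2634 / 9.81
T = 16.5869 / 9.81 = 1.6908 s

1.6908 s


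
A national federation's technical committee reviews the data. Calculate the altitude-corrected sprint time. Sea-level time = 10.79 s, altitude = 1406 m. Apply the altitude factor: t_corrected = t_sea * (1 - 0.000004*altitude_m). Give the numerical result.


Correction factor = 1 - 0.000004 * 1406 = 0.994376
t_corrected = t_sea * factor = 10.79 * 0.994376
t_corrected = 10.7293 s

10.7293 s


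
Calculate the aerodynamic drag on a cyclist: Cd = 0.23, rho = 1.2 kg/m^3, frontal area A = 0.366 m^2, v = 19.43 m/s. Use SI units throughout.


Fd = 0.5 * Cd * rho * A * v^2
Fd = 0.5 * 0.23 * 1.2 * 0.366 * 19.43^2
v^2 = 377.5249
Fd = 0.5 * 0.23 * 1.2 * 0.366 * 377.5249 = 19.068 N

19.068 N


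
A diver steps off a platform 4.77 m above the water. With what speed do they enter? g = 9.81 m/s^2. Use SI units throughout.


v = sqrt(2 * g * h)
v = sqrt(2 * 9.81 * 4.77)
v = sqrt(93.5874) = 9.6741 m/s

9.6741 m/s


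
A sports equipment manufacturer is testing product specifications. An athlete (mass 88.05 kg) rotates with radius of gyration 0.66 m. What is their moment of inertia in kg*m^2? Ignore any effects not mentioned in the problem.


I = m * k^2
I = 88.05 * 0.66^2
I = 88.05 * 0.4356 = 38.3546 kg*m^2

38.3546 kg*m^2


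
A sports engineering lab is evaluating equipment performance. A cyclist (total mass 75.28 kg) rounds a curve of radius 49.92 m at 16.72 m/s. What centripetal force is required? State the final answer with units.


Fc = m * v^2 / r
v^2 = 16.72^2 = 279.5584
Fc = 75.28 * 279.5584 / 49.92
Fc = 21045.1564 / 49.92 = 421.5777 N

421.5777 N


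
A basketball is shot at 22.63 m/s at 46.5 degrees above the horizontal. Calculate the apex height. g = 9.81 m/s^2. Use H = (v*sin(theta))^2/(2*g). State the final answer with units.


H = (v*sin(theta))^2 / (2*g)
vy = v*sin(theta) = 22.63 * sin(46.5 deg) = 16.4152 m/s
H = vy^2 / (2*g) = 269.4595 / (2*9.81)
H = 269.4595 / 19.62 = 13.7339 m

13.7339 m


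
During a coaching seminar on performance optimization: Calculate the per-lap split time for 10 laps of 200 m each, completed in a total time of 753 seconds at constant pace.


Split time = total_time / n_laps = 753 / 10
Split time = 75.3 s per lap

75.3 s


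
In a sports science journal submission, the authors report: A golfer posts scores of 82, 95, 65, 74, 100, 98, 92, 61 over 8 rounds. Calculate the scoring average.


Average = sum / n
Sum = 667
Average = 667 / 8 = 83.375

83.375


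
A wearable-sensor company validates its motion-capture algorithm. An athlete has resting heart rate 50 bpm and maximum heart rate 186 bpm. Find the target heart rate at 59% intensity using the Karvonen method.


Target = HRrest + pct*(HRmax - HRrest)
Heart rate reserve = HRmax - HRrest = 186 - 50 = 136 bpm
Fraction = 59% = 0.59
Target = 50 + 0.59 * 136
Target = 50 + 80.24 = 130.24 bpm

130.24 bpm


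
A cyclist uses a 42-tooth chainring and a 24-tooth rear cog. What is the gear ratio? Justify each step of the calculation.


GR = front_teeth / rear_teeth
GR = 42 / 24
GR = 1.75

1.75


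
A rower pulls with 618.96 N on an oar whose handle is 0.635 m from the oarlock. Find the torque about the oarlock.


tau = F * d
tau = 618.96 * 0.635
tau = 393.0396 N*m

393.0396 N*m


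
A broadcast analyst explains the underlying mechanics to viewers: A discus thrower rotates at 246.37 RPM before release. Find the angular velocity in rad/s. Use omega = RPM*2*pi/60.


omega = RPM * 2 * pi / 60
omega = 246.37 * 2 * 3.14159 / 60
omega = 1547.9884 / 60 = 25.7998 rad/s

25.7998 rad/s


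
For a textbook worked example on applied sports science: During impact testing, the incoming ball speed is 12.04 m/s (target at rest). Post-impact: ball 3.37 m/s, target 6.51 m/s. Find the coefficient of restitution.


e = (v2_after - v1_after) / (v1_before - v2_before)
Numerator = 6.51 - 3.37 = 3.14
Denominator = 12.04 - 0 = 12.04
e = 3.14 / 12.04 = 0.2608

0.2608


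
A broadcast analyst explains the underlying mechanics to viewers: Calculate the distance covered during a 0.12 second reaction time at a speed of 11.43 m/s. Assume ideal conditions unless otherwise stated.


d = v * t
d = 11.43 * 0.12
d = 1.3716 m

1.3716 m


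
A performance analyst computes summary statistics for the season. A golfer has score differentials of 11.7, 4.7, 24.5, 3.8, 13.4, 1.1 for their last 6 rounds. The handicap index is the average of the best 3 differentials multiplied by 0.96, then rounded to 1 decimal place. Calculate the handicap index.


All differentials: 11.7, 4.7, 24.5, 3.8, 13.4, 1.1
Sorted: 1.1, 3.8, 4.7, 11.7, 13.4, 24.5
Best 3: 1.1, 3.8, 4.7
Average of best = 9.6 / 3 = 3.2
Raw index = 3.2 * 0.96 = 3.072
Handicap index = round(3.072, 1) = 3.1

3.1


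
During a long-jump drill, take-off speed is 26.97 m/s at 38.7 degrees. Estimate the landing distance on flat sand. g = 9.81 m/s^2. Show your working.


R = v^2 * sin(2*theta) / g
Convert angle to radians: theta = 38.7 deg = 0.6754 rad
sin(2*theta) = sin(1.3509) = 0.9759
R = 26.97^2 * 0.9759 / 9.81
R = 727.3809 * 0.9759 / 9.81 = 72.3612 m

72.3612 m


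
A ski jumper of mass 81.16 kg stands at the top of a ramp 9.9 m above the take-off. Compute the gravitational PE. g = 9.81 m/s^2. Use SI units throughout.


PE = m * g * h
PE = 81.16 * 9.81 * 9.9
PE = 796.1796 * 9.9 = 7882.178 J

7882.178 J


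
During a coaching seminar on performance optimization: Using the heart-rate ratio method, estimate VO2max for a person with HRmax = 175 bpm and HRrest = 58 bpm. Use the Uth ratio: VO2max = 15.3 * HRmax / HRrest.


VO2max = 15.3 * HRmax / HRrest
VO2max = 15.3 * 175 / 58
VO2max = 2677.5 / 58 = 46.1638 mL/kg/min

46.1638 mL/kg/min


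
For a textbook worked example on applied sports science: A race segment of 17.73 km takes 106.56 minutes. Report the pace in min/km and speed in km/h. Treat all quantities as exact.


Pace = time / distance = 106.56 min / 17.73 km = 6.0102 min/km
Speed = distance / time_in_hours = 17.73 / 1.776 hr
Speed = 9.9831 km/h

6.0102 min/km, 9.9831 km/h


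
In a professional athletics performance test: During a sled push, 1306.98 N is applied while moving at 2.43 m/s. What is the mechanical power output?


P = F * v
P = 1306.98 * 2.43
P = 3175.9614 W

3175.9614 W


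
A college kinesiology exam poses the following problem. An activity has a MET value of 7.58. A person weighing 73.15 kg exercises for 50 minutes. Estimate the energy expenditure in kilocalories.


kcal = MET * mass * time_hr
Convert time: 50 min = 0.8333 hr
kcal = 7.58 * 73.15 * 0.8333
kcal = 462.0642 kcal

462.0642 kcal


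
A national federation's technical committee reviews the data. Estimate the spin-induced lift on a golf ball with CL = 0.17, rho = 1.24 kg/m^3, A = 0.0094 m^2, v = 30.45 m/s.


FM = 0.5 * CL * rho * A * v^2
FM = 0.5 * 0.17 * 1.24 * 0.0094 * 30.45^2
v^2 = 927.2025
FM = 0.5 * 0.17 * 1.24 * 0.0094 * 927.2025 = 0.9186 N

0.9186 N


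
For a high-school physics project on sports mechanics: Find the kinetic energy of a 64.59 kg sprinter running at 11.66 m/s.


KE = 0.5 * m * v^2
KE = 0.5 * 64.59 * 11.66^2
KE = 0.5 * 64.59 * 135.9556 = 4390.6861 J

4390.6861 J


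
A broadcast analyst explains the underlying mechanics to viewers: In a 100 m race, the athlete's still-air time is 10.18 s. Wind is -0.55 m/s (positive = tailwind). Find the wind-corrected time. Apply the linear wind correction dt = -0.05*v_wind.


dt = -0.05 * v_wind = -0.05 * -0.55 = 0.0275 s
t_corrected = t_still + dt = 10.18 + (0.0275)
t_corrected = 10.2075 s

10.2075 s


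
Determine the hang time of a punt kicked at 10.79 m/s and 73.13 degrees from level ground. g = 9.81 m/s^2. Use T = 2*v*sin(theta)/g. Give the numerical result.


T = 2*v*sin(theta)/g
sin(theta) = sin(73.13 deg) = 0.957
T = 2*10.79*0.957 / 9.81
T = 20.6513 / 9.81 = 2.1051 s

2.1051 s


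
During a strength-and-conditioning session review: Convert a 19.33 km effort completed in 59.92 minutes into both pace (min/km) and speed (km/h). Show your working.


Pace = time / distance = 59.92 min / 19.33 km = 3.0998 min/km
Speed = distance / time_in_hours = 19.33 / 0.9987 hr
Speed = 19.3558 km/h

3.0998 min/km, 19.3558 km/h


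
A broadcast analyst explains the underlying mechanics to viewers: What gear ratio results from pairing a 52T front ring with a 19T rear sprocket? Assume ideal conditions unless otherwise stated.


GR = front_teeth / rear_teeth
GR = 52 / 19
GR = 2.7368

2.7368


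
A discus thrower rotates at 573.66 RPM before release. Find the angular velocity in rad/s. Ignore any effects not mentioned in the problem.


omega = RPM * 2 * pi / 60
omega = 573.66 * 2 * 3.14159 / 60
omega = 3604.4121 / 60 = 60.0735 rad/s

60.0735 rad/s


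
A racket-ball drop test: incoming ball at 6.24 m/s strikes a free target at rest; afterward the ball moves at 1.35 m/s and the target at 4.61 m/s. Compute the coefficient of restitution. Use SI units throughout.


e = (v2_after - v1_after) / (v1_before - v2_before)
Numerator = 4.61 - 1.35 = 3.26
Denominator = 6.24 - 0 = 6.24
e = 3.26 / 6.24 = 0.5224

0.5224


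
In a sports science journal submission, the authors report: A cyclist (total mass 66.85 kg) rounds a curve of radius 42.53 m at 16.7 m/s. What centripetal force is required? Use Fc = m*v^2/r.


Fc = m * v^2 / r
v^2 = 16.7^2 = 278.89
Fc = 66.85 * 278.89 / 42.53
Fc = 18643.7965 / 42.53 = 438.3681 N

438.3681 N


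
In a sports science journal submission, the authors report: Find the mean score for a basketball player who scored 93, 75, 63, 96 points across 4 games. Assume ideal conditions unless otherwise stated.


Average = sum / n
Sum = 327
Average = 327 / 4 = 81.75

81.75


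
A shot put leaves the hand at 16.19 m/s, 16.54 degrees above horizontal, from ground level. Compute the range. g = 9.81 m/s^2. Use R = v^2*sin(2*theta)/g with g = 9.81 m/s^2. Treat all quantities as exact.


R = v^2 * sin(2*theta) / g
Convert angle to radians: theta = 16.54 deg = 0.2887 rad
sin(2*theta) = sin(0.5774) = 0.5458
R = 16.19^2 * 0.5458 / 9.81
R = 262.1161 * 0.5458 / 9.81 = 14.5836 m

14.5836 m


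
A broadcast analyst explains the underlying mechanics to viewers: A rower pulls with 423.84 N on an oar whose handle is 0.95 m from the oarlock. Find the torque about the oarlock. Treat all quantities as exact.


tau = F * d
tau = 423.84 * 0.95
tau = 402.648 N*m

402.648 N*m


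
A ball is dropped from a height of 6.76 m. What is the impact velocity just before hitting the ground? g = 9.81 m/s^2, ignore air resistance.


v = sqrt(2 * g * h)
v = sqrt(2 * 9.81 * 6.76)
v = sqrt(132.6312) = 11.5166 m/s

11.5166 m/s


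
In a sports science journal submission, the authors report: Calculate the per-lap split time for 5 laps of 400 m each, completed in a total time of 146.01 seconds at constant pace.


Split time = total_time / n_laps = 146.01 / 5
Split time = 29.202 s per lap

29.202 s


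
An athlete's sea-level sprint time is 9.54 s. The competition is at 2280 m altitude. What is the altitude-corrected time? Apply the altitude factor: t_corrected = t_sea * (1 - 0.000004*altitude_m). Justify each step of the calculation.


Correction factor = 1 - 0.000004 * 2280 = 0.99088
t_corrected = t_sea * factor = 9.54 * 0.99088
t_corrected = 9.453 s

9.453 s


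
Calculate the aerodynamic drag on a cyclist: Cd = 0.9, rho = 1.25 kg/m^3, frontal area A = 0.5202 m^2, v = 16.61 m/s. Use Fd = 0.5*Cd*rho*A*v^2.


Fd = 0.5 * Cd * rho * A * v^2
Fd = 0.5 * 0.9 * 1.25 * 0.5202 * 16.61^2
v^2 = 275.8921
Fd = 0.5 * 0.9 * 1.25 * 0.5202 * 275.8921 = 80.7295 N

80.7295 N


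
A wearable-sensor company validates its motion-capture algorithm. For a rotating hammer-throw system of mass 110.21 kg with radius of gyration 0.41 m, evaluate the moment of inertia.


I = m * k^2
I = 110.21 * 0.41^2
I = 110.21 * 0.1681 = 18.5263 kg*m^2

18.5263 kg*m^2


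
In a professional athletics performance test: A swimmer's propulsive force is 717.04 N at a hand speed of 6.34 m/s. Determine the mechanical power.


P = F * v
P = 717.04 * 6.34
P = 4546.0336 W

4546.0336 W


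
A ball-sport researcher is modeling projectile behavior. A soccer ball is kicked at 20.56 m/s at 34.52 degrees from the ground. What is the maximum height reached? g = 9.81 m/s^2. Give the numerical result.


H = (v*sin(theta))^2 / (2*g)
vy = v*sin(theta) = 20.56 * sin(34.52 deg) = 11.6512 m/s
H = vy^2 / (2*g) = 135.7511 / (2*9.81)
H = 135.7511 / 19.62 = 6.919 m

6.919 m


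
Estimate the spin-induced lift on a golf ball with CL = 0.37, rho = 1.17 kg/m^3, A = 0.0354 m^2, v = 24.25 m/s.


FM = 0.5 * CL * rho * A * v^2
FM = 0.5 * 0.37 * 1.17 * 0.0354 * 24.25^2
v^2 = 588.0625
FM = 0.5 * 0.37 * 1.17 * 0.0354 * 588.0625 = 4.5059 N

4.5059 N


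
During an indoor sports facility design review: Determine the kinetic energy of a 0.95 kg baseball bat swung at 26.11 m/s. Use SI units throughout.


KE = 0.5 * m * v^2
KE = 0.5 * 0.95 * 26.11^2
KE = 0.5 * 0.95 * 681.7321 = 323.8227 J

323.8227 J


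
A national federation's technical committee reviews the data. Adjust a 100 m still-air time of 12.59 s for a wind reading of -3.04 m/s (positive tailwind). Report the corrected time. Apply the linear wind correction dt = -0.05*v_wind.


dt = -0.05 * v_wind = -0.05 * -3.04 = 0.152 s
t_corrected = t_still + dt = 12.59 + (0.152)
t_corrected = 12.742 s

12.742 s


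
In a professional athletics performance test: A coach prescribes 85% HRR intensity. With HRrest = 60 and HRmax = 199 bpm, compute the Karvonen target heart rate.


Target = HRrest + pct*(HRmax - HRrest)
Heart rate reserve = HRmax - HRrest = 199 - 60 = 139 bpm
Fraction = 85% = 0.85
Target = 60 + 0.85 * 139
Target = 60 + 118.15 = 178.15 bpm

178.15 bpm


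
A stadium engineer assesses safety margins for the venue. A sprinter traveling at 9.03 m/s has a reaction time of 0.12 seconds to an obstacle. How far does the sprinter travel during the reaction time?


d = v * t
d = 9.03 * 0.12
d = 1.0836 m

1.0836 m


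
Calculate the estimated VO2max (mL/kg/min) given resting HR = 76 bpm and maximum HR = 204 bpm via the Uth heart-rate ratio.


VO2max = 15.3 * HRmax / HRrest
VO2max = 15.3 * 204 / 76
VO2max = 3121.2 / 76 = 41.0684 mL/kg/min

41.0684 mL/kg/min


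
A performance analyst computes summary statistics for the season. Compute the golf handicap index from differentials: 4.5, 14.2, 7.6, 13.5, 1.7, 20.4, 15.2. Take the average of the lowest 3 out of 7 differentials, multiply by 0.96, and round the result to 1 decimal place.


All differentials: 4.5, 14.2, 7.6, 13.5, 1.7, 20.4, 15.2
Sorted: 1.7, 4.5, 7.6, 13.5, 14.2, 15.2, 20.4
Best 3: 1.7, 4.5, 7.6
Average of best = 13.8 / 3 = 4.6
Raw index = 4.6 * 0.96 = 4.416
Handicap index = round(4.416, 1) = 4.4

4.4


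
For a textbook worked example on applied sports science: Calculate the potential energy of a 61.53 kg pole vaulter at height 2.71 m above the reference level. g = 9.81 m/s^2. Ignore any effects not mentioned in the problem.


PE = m * g * h
PE = 61.53 * 9.81 * 2.71
PE = 603.6093 * 2.71 = 1635.7812 J

1635.7812 J


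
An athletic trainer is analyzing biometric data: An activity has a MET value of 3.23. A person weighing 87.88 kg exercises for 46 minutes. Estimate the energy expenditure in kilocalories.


kcal = MET * mass * time_hr
Convert time: 46 min = 0.7667 hr
kcal = 3.23 * 87.88 * 0.7667
kcal = 217.6202 kcal

217.6202 kcal


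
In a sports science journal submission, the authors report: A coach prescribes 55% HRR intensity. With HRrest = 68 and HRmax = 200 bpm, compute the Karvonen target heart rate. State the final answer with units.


Target = HRrest + pct*(HRmax - HRrest)
Heart rate reserve = HRmax - HRrest = 200 - 68 = 132 bpm
Fraction = 55% = 0.55
Target = 68 + 0.55 * 132
Target = 68 + 72.6 = 140.6 bpm

140.6 bpm
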